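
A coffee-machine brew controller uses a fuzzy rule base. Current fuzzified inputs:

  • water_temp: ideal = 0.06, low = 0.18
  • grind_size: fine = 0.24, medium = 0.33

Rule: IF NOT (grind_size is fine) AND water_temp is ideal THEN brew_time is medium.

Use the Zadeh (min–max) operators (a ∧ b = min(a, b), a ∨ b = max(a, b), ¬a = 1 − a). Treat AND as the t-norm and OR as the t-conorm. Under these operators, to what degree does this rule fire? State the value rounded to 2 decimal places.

firing strength: ¬fine=1−0.24=0.76, ideal=0.06; AND[min(a, b)] → w = 0.06

0.06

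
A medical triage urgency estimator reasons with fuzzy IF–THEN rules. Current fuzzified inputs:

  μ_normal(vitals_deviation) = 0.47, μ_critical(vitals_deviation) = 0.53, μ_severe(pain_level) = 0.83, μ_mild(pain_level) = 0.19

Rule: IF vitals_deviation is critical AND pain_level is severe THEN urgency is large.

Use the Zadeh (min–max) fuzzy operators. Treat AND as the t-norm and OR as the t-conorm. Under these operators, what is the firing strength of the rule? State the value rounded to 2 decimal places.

0.53

firing strength: critical=0.53, severe=0.83; AND[min(a, b)] → w = 0.53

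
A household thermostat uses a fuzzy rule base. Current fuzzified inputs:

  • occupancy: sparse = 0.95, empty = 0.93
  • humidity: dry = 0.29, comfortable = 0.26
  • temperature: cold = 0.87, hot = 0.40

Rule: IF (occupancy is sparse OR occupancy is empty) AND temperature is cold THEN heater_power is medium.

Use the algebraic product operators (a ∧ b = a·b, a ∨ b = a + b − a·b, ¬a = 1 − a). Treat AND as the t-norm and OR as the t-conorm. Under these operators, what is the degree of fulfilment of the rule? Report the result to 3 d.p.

0.867

firing strength: (sparse=0.95 OR empty=0.93) = 0.9965; AND[a·b] with cold=0.87 → w = 0.8670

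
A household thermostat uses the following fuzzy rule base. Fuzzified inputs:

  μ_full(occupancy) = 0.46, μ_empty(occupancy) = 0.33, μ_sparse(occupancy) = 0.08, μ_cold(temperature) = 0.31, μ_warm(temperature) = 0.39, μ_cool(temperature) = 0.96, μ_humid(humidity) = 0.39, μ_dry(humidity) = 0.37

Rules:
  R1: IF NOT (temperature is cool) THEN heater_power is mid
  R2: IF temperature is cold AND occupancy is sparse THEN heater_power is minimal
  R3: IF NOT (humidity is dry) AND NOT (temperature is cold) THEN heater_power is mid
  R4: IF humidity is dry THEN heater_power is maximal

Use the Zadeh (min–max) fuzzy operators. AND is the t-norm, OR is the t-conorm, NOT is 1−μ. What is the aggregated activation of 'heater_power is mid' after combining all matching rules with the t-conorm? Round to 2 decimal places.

R1: ¬cool=1−0.96=0.04 → w = 0.04
R2: cold=0.31, sparse=0.08; AND[min(a, b)] → w = 0.08
R3: ¬dry=1−0.37=0.63, ¬cold=1−0.31=0.69; AND[min(a, b)] → w = 0.63
R4: dry=0.37 → w = 0.37
Rules with consequent 'mid': {R1, R3} → strengths 0.04, 0.63
Aggregate via t-conorm [max(a, b)]: 0.63

0.63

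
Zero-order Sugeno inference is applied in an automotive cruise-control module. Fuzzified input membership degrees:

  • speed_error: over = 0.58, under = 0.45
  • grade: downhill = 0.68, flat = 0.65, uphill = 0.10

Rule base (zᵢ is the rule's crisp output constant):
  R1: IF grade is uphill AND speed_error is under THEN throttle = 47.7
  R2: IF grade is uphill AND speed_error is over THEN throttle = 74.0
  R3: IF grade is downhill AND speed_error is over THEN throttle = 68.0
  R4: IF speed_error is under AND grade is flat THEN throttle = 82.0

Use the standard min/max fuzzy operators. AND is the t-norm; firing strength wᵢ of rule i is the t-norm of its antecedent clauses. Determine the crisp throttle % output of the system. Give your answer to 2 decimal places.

R1 (z=47.7): uphill=0.10, under=0.45; AND[min(a, b)] → w = 0.10
R2 (z=74.0): uphill=0.10, over=0.58; AND[min(a, b)] → w = 0.10
R3 (z=68.0): downhill=0.68, over=0.58; AND[min(a, b)] → w = 0.58
R4 (z=82.0): under=0.45, flat=0.65; AND[min(a, b)] → w = 0.45
Weighted average = (0.10·47.7 + 0.10·74.0 + 0.58·68.0 + 0.45·82.0) / (0.10 + 0.10 + 0.58 + 0.45)
  = 88.5100 / 1.2300 = 71.96

71.96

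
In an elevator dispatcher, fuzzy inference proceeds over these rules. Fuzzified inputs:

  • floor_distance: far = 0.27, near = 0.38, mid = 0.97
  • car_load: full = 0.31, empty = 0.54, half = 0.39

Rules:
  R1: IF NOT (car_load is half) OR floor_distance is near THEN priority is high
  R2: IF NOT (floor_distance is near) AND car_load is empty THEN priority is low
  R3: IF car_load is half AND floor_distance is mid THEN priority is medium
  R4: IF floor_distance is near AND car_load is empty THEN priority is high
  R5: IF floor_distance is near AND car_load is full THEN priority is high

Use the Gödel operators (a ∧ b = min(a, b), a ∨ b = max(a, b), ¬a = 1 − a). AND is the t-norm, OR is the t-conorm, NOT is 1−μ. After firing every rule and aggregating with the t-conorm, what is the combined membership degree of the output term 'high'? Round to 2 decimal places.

R1: ¬half=1−0.39=0.61, near=0.38; OR[max(a, b)] → w = 0.61
R2: ¬near=1−0.38=0.62, empty=0.54; AND[min(a, b)] → w = 0.54
R3: half=0.39, mid=0.97; AND[min(a, b)] → w = 0.39
R4: near=0.38, empty=0.54; AND[min(a, b)] → w = 0.38
R5: near=0.38, full=0.31; AND[min(a, b)] → w = 0.31
Rules with consequent 'high': {R1, R4, R5} → strengths 0.61, 0.38, 0.31
Aggregate via t-conorm [max(a, b)]: 0.61

0.61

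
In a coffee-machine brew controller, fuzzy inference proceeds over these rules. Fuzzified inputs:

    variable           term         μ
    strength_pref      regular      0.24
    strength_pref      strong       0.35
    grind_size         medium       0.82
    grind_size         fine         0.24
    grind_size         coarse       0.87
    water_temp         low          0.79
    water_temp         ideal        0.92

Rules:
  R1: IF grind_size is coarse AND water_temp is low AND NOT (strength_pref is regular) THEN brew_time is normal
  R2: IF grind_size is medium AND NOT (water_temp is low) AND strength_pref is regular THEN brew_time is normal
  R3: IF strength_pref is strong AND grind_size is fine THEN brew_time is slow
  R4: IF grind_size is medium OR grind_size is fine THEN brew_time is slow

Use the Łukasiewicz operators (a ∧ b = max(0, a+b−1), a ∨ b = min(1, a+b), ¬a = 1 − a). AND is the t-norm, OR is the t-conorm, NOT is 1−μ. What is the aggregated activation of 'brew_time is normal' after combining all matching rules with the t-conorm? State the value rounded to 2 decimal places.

R1: coarse=0.87, low=0.79, ¬regular=1−0.24=0.76; AND[max(0, a+b−1)] → w = 0.42
R2: medium=0.82, ¬low=1−0.79=0.21, regular=0.24; AND[max(0, a+b−1)] → w = 0.00
R3: strong=0.35, fine=0.24; AND[max(0, a+b−1)] → w = 0.00
R4: medium=0.82, fine=0.24; OR[min(1, a+b)] → w = 1.00
Rules with consequent 'normal': {R1, R2} → strengths 0.42, 0.00
Aggregate via t-conorm [min(1, a+b)]: 0.42

0.42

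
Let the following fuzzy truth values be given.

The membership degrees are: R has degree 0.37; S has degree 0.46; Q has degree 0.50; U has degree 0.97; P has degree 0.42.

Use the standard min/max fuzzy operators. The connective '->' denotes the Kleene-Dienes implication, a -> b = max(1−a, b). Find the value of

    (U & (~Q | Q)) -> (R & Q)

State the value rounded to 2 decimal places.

0.50

~Q = 1 − 0.50 = 0.50
~Q | Q = max(a, b) on (0.50, 0.50) = 0.50
U & (~Q | Q) = min(a, b) on (0.97, 0.50) = 0.50
R & Q = min(a, b) on (0.37, 0.50) = 0.37
(U & (~Q | Q)) -> (R & Q)  [Kleene-Dienes: max(1−a, b)] with a=0.50, b=0.37 → 0.50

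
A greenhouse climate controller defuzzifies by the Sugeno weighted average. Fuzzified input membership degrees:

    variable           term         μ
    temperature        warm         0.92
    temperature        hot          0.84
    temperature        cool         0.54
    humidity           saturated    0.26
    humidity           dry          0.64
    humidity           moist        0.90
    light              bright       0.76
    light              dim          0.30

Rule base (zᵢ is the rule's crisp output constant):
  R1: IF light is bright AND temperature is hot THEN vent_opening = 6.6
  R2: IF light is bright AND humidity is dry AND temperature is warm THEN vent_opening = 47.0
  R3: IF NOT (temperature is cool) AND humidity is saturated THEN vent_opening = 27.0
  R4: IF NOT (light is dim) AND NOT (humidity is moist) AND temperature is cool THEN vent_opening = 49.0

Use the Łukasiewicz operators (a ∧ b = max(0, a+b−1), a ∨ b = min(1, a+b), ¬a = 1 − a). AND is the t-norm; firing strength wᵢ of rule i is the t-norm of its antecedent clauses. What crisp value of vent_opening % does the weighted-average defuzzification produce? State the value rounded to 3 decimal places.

20.652

R1 (z=6.6): bright=0.76, hot=0.84; AND[max(0, a+b−1)] → w = 0.60
R2 (z=47.0): bright=0.76, dry=0.64, warm=0.92; AND[max(0, a+b−1)] → w = 0.32
R3 (z=27.0): ¬cool=1−0.54=0.46, saturated=0.26; AND[max(0, a+b−1)] → w = 0.00
R4 (z=49.0): ¬dim=1−0.30=0.70, ¬moist=1−0.90=0.10, cool=0.54; AND[max(0, a+b−1)] → w = 0.00
Weighted average = (0.60·6.6 + 0.32·47.0 + 0.00·27.0 + 0.00·49.0) / (0.60 + 0.32 + 0.00 + 0.00)
  = 19.0000 / 0.9200 = 20.652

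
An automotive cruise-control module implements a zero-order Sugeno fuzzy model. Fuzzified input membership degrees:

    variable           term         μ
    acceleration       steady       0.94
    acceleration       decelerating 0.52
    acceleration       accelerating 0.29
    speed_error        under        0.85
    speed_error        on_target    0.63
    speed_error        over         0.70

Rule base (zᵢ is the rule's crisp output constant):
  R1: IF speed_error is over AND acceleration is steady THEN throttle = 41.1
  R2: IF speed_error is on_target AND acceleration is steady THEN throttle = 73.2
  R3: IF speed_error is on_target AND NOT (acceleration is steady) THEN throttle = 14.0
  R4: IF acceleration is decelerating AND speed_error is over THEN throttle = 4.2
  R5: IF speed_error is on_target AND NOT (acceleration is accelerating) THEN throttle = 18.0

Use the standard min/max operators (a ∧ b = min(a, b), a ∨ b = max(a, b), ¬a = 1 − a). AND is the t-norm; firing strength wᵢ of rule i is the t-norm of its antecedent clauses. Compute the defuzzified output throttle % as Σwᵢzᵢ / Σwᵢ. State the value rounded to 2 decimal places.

R1 (z=41.1): over=0.70, steady=0.94; AND[min(a, b)] → w = 0.70
R2 (z=73.2): on_target=0.63, steady=0.94; AND[min(a, b)] → w = 0.63
R3 (z=14.0): on_target=0.63, ¬steady=1−0.94=0.06; AND[min(a, b)] → w = 0.06
R4 (z=4.2): decelerating=0.52, over=0.70; AND[min(a, b)] → w = 0.52
R5 (z=18.0): on_target=0.63, ¬accelerating=1−0.29=0.71; AND[min(a, b)] → w = 0.63
Weighted average = (0.70·41.1 + 0.63·73.2 + 0.06·14.0 + 0.52·4.2 + 0.63·18.0) / (0.70 + 0.63 + 0.06 + 0.52 + 0.63)
  = 89.2500 / 2.5400 = 35.14

35.14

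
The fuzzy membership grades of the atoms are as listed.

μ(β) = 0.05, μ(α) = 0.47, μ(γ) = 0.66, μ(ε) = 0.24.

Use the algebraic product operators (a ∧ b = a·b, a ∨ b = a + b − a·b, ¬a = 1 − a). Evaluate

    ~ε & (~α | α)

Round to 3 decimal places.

~ε = 1 − 0.2400 = 0.7600
~α = 1 − 0.4700 = 0.5300
~α | α = a + b − a·b on (0.5300, 0.4700) = 0.7509
~ε & (~α | α) = a·b on (0.7600, 0.7509) = 0.5707

0.571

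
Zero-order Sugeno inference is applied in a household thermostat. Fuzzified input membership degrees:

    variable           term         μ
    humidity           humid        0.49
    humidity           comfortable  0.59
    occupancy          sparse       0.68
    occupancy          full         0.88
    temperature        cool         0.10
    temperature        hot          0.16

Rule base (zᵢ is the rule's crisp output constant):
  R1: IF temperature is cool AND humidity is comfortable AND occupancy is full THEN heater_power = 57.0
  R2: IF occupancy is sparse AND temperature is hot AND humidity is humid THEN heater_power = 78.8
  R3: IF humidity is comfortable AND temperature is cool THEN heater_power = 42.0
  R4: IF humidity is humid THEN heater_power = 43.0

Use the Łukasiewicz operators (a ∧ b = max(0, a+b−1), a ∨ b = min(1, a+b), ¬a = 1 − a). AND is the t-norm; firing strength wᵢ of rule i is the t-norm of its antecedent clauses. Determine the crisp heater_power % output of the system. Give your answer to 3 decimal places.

R1 (z=57.0): cool=0.10, comfortable=0.59, full=0.88; AND[max(0, a+b−1)] → w = 0.00
R2 (z=78.8): sparse=0.68, hot=0.16, humid=0.49; AND[max(0, a+b−1)] → w = 0.00
R3 (z=42.0): comfortable=0.59, cool=0.10; AND[max(0, a+b−1)] → w = 0.00
R4 (z=43.0): humid=0.49 → w = 0.49
Weighted average = (0.00·57.0 + 0.00·78.8 + 0.00·42.0 + 0.49·43.0) / (0.00 + 0.00 + 0.00 + 0.49)
  = 21.0700 / 0.4900 = 43.000

43.000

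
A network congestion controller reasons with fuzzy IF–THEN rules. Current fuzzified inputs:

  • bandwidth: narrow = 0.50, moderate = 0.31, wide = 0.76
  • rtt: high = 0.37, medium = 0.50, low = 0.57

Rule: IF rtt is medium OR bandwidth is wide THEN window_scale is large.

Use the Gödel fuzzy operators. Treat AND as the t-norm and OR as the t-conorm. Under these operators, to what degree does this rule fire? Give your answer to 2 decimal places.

0.76

firing strength: medium=0.50, wide=0.76; OR[max(a, b)] → w = 0.76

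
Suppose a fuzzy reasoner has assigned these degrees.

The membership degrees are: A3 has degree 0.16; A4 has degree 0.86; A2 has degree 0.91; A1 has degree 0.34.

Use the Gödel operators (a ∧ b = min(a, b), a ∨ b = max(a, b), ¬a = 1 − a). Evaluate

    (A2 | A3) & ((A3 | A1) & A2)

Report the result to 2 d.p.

0.34

A2 | A3 = max(a, b) on (0.91, 0.16) = 0.91
A3 | A1 = max(a, b) on (0.16, 0.34) = 0.34
(A3 | A1) & A2 = min(a, b) on (0.34, 0.91) = 0.34
(A2 | A3) & ((A3 | A1) & A2) = min(a, b) on (0.91, 0.34) = 0.34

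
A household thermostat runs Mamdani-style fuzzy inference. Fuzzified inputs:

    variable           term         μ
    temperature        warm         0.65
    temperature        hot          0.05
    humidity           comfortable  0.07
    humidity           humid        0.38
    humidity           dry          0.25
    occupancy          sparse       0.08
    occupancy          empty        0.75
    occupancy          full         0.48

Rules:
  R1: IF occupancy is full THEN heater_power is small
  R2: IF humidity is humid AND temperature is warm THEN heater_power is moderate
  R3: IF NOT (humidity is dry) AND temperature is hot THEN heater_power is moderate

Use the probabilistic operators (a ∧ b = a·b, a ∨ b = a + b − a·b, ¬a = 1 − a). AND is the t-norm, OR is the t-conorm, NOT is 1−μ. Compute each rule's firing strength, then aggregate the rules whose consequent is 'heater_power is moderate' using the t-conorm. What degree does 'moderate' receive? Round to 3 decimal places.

R1: full=0.48 → w = 0.4800
R2: humid=0.38, warm=0.65; AND[a·b] → w = 0.2470
R3: ¬dry=1−0.25=0.75, hot=0.05; AND[a·b] → w = 0.0375
Rules with consequent 'moderate': {R2, R3} → strengths 0.2470, 0.0375
Aggregate via t-conorm [a + b − a·b]: 0.2752

0.275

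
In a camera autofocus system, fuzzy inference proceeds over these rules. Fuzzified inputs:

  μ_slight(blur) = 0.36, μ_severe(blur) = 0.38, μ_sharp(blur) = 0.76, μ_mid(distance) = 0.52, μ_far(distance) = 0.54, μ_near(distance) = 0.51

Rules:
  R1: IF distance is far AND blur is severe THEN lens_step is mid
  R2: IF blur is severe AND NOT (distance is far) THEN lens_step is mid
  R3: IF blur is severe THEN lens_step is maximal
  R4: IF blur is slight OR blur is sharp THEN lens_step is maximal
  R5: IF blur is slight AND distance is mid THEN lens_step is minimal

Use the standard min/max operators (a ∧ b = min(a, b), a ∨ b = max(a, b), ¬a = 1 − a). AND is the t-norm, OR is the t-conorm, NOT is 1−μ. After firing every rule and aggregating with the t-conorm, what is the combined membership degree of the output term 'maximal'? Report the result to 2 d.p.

0.76

R1: far=0.54, severe=0.38; AND[min(a, b)] → w = 0.38
R2: severe=0.38, ¬far=1−0.54=0.46; AND[min(a, b)] → w = 0.38
R3: severe=0.38 → w = 0.38
R4: slight=0.36, sharp=0.76; OR[max(a, b)] → w = 0.76
R5: slight=0.36, mid=0.52; AND[min(a, b)] → w = 0.36
Rules with consequent 'maximal': {R3, R4} → strengths 0.38, 0.76
Aggregate via t-conorm [max(a, b)]: 0.76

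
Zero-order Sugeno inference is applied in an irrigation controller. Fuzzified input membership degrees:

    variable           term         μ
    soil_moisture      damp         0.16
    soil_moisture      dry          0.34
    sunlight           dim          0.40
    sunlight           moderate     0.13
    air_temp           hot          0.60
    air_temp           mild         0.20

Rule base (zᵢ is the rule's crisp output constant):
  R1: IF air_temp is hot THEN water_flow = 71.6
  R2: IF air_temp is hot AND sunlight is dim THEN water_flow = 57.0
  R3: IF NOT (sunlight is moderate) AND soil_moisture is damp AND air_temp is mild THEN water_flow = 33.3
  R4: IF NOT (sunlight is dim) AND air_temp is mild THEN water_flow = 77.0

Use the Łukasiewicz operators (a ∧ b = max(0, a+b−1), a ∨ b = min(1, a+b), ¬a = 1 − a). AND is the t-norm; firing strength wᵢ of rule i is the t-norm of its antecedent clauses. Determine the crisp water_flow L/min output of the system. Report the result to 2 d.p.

71.60

R1 (z=71.6): hot=0.60 → w = 0.60
R2 (z=57.0): hot=0.60, dim=0.40; AND[max(0, a+b−1)] → w = 0.00
R3 (z=33.3): ¬moderate=1−0.13=0.87, damp=0.16, mild=0.20; AND[max(0, a+b−1)] → w = 0.00
R4 (z=77.0): ¬dim=1−0.40=0.60, mild=0.20; AND[max(0, a+b−1)] → w = 0.00
Weighted average = (0.60·71.6 + 0.00·57.0 + 0.00·33.3 + 0.00·77.0) / (0.60 + 0.00 + 0.00 + 0.00)
  = 42.9600 / 0.6000 = 71.60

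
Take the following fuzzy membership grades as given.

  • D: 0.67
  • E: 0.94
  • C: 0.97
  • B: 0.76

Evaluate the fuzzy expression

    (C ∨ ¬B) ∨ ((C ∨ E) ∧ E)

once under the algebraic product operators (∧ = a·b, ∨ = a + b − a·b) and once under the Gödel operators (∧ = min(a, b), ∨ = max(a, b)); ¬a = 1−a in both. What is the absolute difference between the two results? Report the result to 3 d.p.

0.029

Under algebraic product:
  ¬B = 1 − 0.7600 = 0.2400
  C ∨ ¬B = a + b − a·b on (0.9700, 0.2400) = 0.9772
  C ∨ E = a + b − a·b on (0.9700, 0.9400) = 0.9982
  (C ∨ E) ∧ E = a·b on (0.9982, 0.9400) = 0.9383
  (C ∨ ¬B) ∨ ((C ∨ E) ∧ E) = a + b − a·b on (0.9772, 0.9383) = 0.9986
  → value = 0.9986
Under Gödel:
  ¬B = 1 − 0.76 = 0.24
  C ∨ ¬B = max(a, b) on (0.97, 0.24) = 0.97
  C ∨ E = max(a, b) on (0.97, 0.94) = 0.97
  (C ∨ E) ∧ E = min(a, b) on (0.97, 0.94) = 0.94
  (C ∨ ¬B) ∨ ((C ∨ E) ∧ E) = max(a, b) on (0.97, 0.94) = 0.97
  → value = 0.9700
|0.9986 − 0.9700| = 0.029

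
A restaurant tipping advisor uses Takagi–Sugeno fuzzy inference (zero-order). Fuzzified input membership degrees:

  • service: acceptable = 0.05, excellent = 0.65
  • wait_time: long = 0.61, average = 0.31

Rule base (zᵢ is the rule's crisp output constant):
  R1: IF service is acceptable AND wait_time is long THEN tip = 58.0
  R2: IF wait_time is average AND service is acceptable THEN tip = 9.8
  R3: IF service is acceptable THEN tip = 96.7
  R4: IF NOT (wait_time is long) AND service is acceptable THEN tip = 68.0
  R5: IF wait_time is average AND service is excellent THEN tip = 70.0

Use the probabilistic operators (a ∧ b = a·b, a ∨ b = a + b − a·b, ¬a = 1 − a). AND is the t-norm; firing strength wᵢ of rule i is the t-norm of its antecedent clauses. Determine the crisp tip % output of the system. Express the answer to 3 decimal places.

R1 (z=58.0): acceptable=0.05, long=0.61; AND[a·b] → w = 0.0305
R2 (z=9.8): average=0.31, acceptable=0.05; AND[a·b] → w = 0.0155
R3 (z=96.7): acceptable=0.05 → w = 0.0500
R4 (z=68.0): ¬long=1−0.61=0.39, acceptable=0.05; AND[a·b] → w = 0.0195
R5 (z=70.0): average=0.31, excellent=0.65; AND[a·b] → w = 0.2015
Weighted average = (0.0305·58.0 + 0.0155·9.8 + 0.0500·96.7 + 0.0195·68.0 + 0.2015·70.0) / (0.0305 + 0.0155 + 0.0500 + 0.0195 + 0.2015)
  = 22.1869 / 0.3170 = 69.990

69.990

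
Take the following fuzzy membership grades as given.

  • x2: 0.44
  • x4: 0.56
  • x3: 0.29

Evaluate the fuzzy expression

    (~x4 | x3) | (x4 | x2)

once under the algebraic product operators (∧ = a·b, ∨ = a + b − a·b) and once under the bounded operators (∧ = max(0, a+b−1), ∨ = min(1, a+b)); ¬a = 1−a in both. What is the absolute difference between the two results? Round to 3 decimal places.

Under algebraic product:
  ~x4 = 1 − 0.5600 = 0.4400
  ~x4 | x3 = a + b − a·b on (0.4400, 0.2900) = 0.6024
  x4 | x2 = a + b − a·b on (0.5600, 0.4400) = 0.7536
  (~x4 | x3) | (x4 | x2) = a + b − a·b on (0.6024, 0.7536) = 0.9020
  → value = 0.9020
Under bounded:
  ~x4 = 1 − 0.56 = 0.44
  ~x4 | x3 = min(1, a+b) on (0.44, 0.29) = 0.73
  x4 | x2 = min(1, a+b) on (0.56, 0.44) = 1.00
  (~x4 | x3) | (x4 | x2) = min(1, a+b) on (0.73, 1.00) = 1.00
  → value = 1.0000
|0.9020 − 1.0000| = 0.098

0.098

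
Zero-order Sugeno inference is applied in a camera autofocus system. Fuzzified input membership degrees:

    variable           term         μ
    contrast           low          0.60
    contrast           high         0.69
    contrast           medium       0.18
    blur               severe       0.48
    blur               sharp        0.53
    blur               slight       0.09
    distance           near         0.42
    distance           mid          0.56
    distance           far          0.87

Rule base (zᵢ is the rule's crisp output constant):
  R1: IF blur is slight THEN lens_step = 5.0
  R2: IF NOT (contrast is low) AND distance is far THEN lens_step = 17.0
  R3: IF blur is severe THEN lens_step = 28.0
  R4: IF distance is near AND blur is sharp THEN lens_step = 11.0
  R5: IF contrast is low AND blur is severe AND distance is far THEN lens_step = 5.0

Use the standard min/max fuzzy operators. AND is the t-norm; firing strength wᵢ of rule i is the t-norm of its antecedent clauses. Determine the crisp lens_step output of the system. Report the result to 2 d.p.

R1 (z=5.0): slight=0.09 → w = 0.09
R2 (z=17.0): ¬low=1−0.60=0.40, far=0.87; AND[min(a, b)] → w = 0.40
R3 (z=28.0): severe=0.48 → w = 0.48
R4 (z=11.0): near=0.42, sharp=0.53; AND[min(a, b)] → w = 0.42
R5 (z=5.0): low=0.60, severe=0.48, far=0.87; AND[min(a, b)] → w = 0.48
Weighted average = (0.09·5.0 + 0.40·17.0 + 0.48·28.0 + 0.42·11.0 + 0.48·5.0) / (0.09 + 0.40 + 0.48 + 0.42 + 0.48)
  = 27.7100 / 1.8700 = 14.82

14.82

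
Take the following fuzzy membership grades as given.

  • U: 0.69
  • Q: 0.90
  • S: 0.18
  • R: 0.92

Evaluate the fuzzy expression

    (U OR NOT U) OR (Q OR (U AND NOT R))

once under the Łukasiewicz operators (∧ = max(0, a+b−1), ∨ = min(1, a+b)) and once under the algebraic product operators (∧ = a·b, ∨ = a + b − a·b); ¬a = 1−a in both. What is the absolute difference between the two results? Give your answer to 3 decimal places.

0.020

Under Łukasiewicz:
  NOT U = 1 − 0.69 = 0.31
  U OR NOT U = min(1, a+b) on (0.69, 0.31) = 1.00
  NOT R = 1 − 0.92 = 0.08
  U AND NOT R = max(0, a+b−1) on (0.69, 0.08) = 0.00
  Q OR (U AND NOT R) = min(1, a+b) on (0.90, 0.00) = 0.90
  (U OR NOT U) OR (Q OR (U AND NOT R)) = min(1, a+b) on (1.00, 0.90) = 1.00
  → value = 1.0000
Under algebraic product:
  NOT U = 1 − 0.6900 = 0.3100
  U OR NOT U = a + b − a·b on (0.6900, 0.3100) = 0.7861
  NOT R = 1 − 0.9200 = 0.0800
  U AND NOT R = a·b on (0.6900, 0.0800) = 0.0552
  Q OR (U AND NOT R) = a + b − a·b on (0.9000, 0.0552) = 0.9055
  (U OR NOT U) OR (Q OR (U AND NOT R)) = a + b − a·b on (0.7861, 0.9055) = 0.9798
  → value = 0.9798
|1.0000 − 0.9798| = 0.020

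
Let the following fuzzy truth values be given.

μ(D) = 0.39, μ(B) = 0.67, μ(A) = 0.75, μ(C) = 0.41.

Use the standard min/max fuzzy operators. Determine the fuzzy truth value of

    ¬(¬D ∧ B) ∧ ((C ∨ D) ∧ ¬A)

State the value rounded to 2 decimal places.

¬D = 1 − 0.39 = 0.61
¬D ∧ B = min(a, b) on (0.61, 0.67) = 0.61
¬(¬D ∧ B) = 1 − 0.61 = 0.39
C ∨ D = max(a, b) on (0.41, 0.39) = 0.41
¬A = 1 − 0.75 = 0.25
(C ∨ D) ∧ ¬A = min(a, b) on (0.41, 0.25) = 0.25
¬(¬D ∧ B) ∧ ((C ∨ D) ∧ ¬A) = min(a, b) on (0.39, 0.25) = 0.25

0.25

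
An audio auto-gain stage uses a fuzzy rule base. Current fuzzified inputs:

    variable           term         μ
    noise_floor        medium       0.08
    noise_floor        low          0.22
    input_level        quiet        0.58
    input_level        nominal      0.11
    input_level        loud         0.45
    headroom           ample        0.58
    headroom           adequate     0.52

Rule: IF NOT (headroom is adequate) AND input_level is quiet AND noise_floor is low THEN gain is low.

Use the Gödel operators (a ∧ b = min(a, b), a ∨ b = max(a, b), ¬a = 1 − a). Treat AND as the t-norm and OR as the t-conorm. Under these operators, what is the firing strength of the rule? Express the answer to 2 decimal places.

0.22

firing strength: ¬adequate=1−0.52=0.48, quiet=0.58, low=0.22; AND[min(a, b)] → w = 0.22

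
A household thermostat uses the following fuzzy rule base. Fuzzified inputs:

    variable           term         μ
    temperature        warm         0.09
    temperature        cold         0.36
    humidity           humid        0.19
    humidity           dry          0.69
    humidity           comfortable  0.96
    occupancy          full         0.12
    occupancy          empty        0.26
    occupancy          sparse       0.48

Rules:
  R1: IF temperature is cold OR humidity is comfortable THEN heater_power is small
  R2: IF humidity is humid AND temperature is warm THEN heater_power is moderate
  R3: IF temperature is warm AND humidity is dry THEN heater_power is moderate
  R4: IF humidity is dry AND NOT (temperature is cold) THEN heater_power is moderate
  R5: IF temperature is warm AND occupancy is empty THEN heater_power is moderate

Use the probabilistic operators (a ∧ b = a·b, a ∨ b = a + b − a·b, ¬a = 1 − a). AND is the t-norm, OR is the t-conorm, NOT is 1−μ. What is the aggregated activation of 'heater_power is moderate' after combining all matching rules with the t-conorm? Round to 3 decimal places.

0.497

R1: cold=0.36, comfortable=0.96; OR[a + b − a·b] → w = 0.9744
R2: humid=0.19, warm=0.09; AND[a·b] → w = 0.0171
R3: warm=0.09, dry=0.69; AND[a·b] → w = 0.0621
R4: dry=0.69, ¬cold=1−0.36=0.64; AND[a·b] → w = 0.4416
R5: warm=0.09, empty=0.26; AND[a·b] → w = 0.0234
Rules with consequent 'moderate': {R2, R3, R4, R5} → strengths 0.0171, 0.0621, 0.4416, 0.0234
Aggregate via t-conorm [a + b − a·b]: 0.4973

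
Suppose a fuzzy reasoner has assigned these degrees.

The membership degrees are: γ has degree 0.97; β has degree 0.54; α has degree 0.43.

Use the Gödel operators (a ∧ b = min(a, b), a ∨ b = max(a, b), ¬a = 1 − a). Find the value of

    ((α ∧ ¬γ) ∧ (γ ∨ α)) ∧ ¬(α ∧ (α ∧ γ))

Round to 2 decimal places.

0.03

¬γ = 1 − 0.97 = 0.03
α ∧ ¬γ = min(a, b) on (0.43, 0.03) = 0.03
γ ∨ α = max(a, b) on (0.97, 0.43) = 0.97
(α ∧ ¬γ) ∧ (γ ∨ α) = min(a, b) on (0.03, 0.97) = 0.03
α ∧ γ = min(a, b) on (0.43, 0.97) = 0.43
α ∧ (α ∧ γ) = min(a, b) on (0.43, 0.43) = 0.43
¬(α ∧ (α ∧ γ)) = 1 − 0.43 = 0.57
((α ∧ ¬γ) ∧ (γ ∨ α)) ∧ ¬(α ∧ (α ∧ γ)) = min(a, b) on (0.03, 0.57) = 0.03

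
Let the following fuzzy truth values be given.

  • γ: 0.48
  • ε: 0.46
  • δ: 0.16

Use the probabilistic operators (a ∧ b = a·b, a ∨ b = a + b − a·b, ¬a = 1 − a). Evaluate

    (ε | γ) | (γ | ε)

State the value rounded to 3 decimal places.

ε | γ = a + b − a·b on (0.4600, 0.4800) = 0.7192
γ | ε = a + b − a·b on (0.4800, 0.4600) = 0.7192
(ε | γ) | (γ | ε) = a + b − a·b on (0.7192, 0.7192) = 0.9212

0.921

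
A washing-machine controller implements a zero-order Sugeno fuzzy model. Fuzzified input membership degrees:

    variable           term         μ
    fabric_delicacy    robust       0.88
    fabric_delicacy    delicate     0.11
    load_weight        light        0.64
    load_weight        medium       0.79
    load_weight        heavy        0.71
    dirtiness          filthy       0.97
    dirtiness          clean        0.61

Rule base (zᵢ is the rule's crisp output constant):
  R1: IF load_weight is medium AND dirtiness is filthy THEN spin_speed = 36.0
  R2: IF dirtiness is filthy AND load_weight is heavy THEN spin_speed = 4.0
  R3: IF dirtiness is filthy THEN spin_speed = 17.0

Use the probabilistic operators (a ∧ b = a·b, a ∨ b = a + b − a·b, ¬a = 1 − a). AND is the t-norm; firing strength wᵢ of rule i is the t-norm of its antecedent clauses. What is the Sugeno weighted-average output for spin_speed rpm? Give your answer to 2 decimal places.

R1 (z=36.0): medium=0.79, filthy=0.97; AND[a·b] → w = 0.7663
R2 (z=4.0): filthy=0.97, heavy=0.71; AND[a·b] → w = 0.6887
R3 (z=17.0): filthy=0.97 → w = 0.9700
Weighted average = (0.7663·36.0 + 0.6887·4.0 + 0.9700·17.0) / (0.7663 + 0.6887 + 0.9700)
  = 46.8316 / 2.4250 = 19.31

19.31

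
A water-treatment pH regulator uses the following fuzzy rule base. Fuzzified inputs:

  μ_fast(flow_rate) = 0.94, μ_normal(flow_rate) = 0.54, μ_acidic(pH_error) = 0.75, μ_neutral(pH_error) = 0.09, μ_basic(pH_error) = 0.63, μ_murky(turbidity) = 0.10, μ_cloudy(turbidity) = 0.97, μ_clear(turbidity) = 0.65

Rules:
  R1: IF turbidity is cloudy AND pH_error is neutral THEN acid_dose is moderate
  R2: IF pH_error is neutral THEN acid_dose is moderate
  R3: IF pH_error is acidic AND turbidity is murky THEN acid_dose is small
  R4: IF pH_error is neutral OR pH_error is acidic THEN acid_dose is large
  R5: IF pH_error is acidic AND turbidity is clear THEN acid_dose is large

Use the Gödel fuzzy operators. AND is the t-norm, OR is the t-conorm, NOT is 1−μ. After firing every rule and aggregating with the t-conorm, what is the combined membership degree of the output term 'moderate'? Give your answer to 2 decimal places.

R1: cloudy=0.97, neutral=0.09; AND[min(a, b)] → w = 0.09
R2: neutral=0.09 → w = 0.09
R3: acidic=0.75, murky=0.10; AND[min(a, b)] → w = 0.10
R4: neutral=0.09, acidic=0.75; OR[max(a, b)] → w = 0.75
R5: acidic=0.75, clear=0.65; AND[min(a, b)] → w = 0.65
Rules with consequent 'moderate': {R1, R2} → strengths 0.09, 0.09
Aggregate via t-conorm [max(a, b)]: 0.09

0.09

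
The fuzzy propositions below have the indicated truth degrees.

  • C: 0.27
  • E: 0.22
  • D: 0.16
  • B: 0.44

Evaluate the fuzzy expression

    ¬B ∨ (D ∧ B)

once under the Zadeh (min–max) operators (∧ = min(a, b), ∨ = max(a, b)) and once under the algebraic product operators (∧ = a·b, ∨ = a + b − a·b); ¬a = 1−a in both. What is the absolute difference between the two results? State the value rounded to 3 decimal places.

Under Zadeh (min–max):
  ¬B = 1 − 0.44 = 0.56
  D ∧ B = min(a, b) on (0.16, 0.44) = 0.16
  ¬B ∨ (D ∧ B) = max(a, b) on (0.56, 0.16) = 0.56
  → value = 0.5600
Under algebraic product:
  ¬B = 1 − 0.4400 = 0.5600
  D ∧ B = a·b on (0.1600, 0.4400) = 0.0704
  ¬B ∨ (D ∧ B) = a + b − a·b on (0.5600, 0.0704) = 0.5910
  → value = 0.5910
|0.5600 − 0.5910| = 0.031

0.031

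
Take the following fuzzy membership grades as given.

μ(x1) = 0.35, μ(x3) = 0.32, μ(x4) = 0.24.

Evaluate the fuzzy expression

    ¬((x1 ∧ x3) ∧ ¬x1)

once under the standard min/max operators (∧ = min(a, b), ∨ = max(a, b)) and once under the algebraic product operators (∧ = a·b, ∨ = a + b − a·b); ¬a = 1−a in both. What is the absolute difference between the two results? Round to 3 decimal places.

0.247

Under standard min/max:
  x1 ∧ x3 = min(a, b) on (0.35, 0.32) = 0.32
  ¬x1 = 1 − 0.35 = 0.65
  (x1 ∧ x3) ∧ ¬x1 = min(a, b) on (0.32, 0.65) = 0.32
  ¬((x1 ∧ x3) ∧ ¬x1) = 1 − 0.32 = 0.68
  → value = 0.6800
Under algebraic product:
  x1 ∧ x3 = a·b on (0.3500, 0.3200) = 0.1120
  ¬x1 = 1 − 0.3500 = 0.6500
  (x1 ∧ x3) ∧ ¬x1 = a·b on (0.1120, 0.6500) = 0.0728
  ¬((x1 ∧ x3) ∧ ¬x1) = 1 − 0.0728 = 0.9272
  → value = 0.9272
|0.6800 − 0.9272| = 0.247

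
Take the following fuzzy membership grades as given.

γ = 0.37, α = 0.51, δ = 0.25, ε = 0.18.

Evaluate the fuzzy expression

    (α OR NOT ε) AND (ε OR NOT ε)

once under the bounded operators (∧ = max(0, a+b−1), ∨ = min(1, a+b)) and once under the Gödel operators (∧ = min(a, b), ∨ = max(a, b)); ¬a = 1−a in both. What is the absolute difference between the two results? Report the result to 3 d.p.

Under bounded:
  NOT ε = 1 − 0.18 = 0.82
  α OR NOT ε = min(1, a+b) on (0.51, 0.82) = 1.00
  NOT ε = 1 − 0.18 = 0.82
  ε OR NOT ε = min(1, a+b) on (0.18, 0.82) = 1.00
  (α OR NOT ε) AND (ε OR NOT ε) = max(0, a+b−1) on (1.00, 1.00) = 1.00
  → value = 1.0000
Under Gödel:
  NOT ε = 1 − 0.18 = 0.82
  α OR NOT ε = max(a, b) on (0.51, 0.82) = 0.82
  NOT ε = 1 − 0.18 = 0.82
  ε OR NOT ε = max(a, b) on (0.18, 0.82) = 0.82
  (α OR NOT ε) AND (ε OR NOT ε) = min(a, b) on (0.82, 0.82) = 0.82
  → value = 0.8200
|1.0000 − 0.8200| = 0.180

0.180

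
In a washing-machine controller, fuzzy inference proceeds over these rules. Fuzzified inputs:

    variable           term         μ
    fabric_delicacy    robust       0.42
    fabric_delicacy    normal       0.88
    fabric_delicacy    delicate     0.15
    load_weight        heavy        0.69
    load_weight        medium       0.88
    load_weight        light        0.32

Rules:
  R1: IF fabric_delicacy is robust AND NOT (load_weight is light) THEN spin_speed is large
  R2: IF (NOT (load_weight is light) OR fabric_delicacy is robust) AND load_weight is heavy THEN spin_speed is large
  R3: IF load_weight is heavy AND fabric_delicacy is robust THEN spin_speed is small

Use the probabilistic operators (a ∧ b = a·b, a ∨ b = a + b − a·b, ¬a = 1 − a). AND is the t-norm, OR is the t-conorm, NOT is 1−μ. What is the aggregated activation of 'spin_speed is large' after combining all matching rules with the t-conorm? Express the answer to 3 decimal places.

0.687

R1: robust=0.42, ¬light=1−0.32=0.68; AND[a·b] → w = 0.2856
R2: (¬light=1−0.32=0.68 OR robust=0.42) = 0.8144; AND[a·b] with heavy=0.69 → w = 0.5619
R3: heavy=0.69, robust=0.42; AND[a·b] → w = 0.2898
Rules with consequent 'large': {R1, R2} → strengths 0.2856, 0.5619
Aggregate via t-conorm [a + b − a·b]: 0.6870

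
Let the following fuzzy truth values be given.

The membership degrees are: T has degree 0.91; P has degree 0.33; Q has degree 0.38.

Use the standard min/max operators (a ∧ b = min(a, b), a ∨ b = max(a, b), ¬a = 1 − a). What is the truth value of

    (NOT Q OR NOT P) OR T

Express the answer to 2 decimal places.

NOT Q = 1 − 0.38 = 0.62
NOT P = 1 − 0.33 = 0.67
NOT Q OR NOT P = max(a, b) on (0.62, 0.67) = 0.67
(NOT Q OR NOT P) OR T = max(a, b) on (0.67, 0.91) = 0.91

0.91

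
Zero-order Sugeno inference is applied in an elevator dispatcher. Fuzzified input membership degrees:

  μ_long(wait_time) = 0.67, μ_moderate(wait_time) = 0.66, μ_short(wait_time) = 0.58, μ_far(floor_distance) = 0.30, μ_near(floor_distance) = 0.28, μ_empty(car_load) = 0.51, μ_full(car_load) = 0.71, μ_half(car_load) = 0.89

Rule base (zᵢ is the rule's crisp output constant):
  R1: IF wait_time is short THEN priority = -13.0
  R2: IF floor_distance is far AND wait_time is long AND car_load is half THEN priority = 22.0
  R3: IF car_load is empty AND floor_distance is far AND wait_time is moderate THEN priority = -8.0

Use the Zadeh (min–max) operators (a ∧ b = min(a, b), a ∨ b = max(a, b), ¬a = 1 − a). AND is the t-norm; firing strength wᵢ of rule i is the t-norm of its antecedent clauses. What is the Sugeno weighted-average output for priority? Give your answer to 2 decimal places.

-2.83

R1 (z=-13.0): short=0.58 → w = 0.58
R2 (z=22.0): far=0.30, long=0.67, half=0.89; AND[min(a, b)] → w = 0.30
R3 (z=-8.0): empty=0.51, far=0.30, moderate=0.66; AND[min(a, b)] → w = 0.30
Weighted average = (0.58·-13.0 + 0.30·22.0 + 0.30·-8.0) / (0.58 + 0.30 + 0.30)
  = -3.3400 / 1.1800 = -2.83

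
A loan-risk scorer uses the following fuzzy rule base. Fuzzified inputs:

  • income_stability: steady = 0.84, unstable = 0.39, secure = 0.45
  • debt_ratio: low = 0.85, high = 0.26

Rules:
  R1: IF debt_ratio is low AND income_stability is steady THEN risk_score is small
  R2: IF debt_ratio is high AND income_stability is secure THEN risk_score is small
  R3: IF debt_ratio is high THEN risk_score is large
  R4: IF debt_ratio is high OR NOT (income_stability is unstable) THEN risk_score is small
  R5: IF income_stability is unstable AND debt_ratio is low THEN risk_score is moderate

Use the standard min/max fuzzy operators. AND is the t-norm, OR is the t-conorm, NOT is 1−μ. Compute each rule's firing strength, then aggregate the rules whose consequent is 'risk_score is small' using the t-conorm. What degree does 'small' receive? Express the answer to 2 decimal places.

0.84

R1: low=0.85, steady=0.84; AND[min(a, b)] → w = 0.84
R2: high=0.26, secure=0.45; AND[min(a, b)] → w = 0.26
R3: high=0.26 → w = 0.26
R4: high=0.26, ¬unstable=1−0.39=0.61; OR[max(a, b)] → w = 0.61
R5: unstable=0.39, low=0.85; AND[min(a, b)] → w = 0.39
Rules with consequent 'small': {R1, R2, R4} → strengths 0.84, 0.26, 0.61
Aggregate via t-conorm [max(a, b)]: 0.84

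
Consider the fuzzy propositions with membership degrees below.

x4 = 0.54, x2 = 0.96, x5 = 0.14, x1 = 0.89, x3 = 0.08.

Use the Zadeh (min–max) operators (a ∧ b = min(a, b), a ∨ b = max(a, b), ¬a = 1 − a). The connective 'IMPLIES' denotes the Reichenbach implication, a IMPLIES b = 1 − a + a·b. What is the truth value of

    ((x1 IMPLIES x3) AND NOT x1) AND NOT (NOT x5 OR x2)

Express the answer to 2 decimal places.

x1 IMPLIES x3  [Reichenbach: 1 − a + a·b] with a=0.89, b=0.08 → 0.18
NOT x1 = 1 − 0.89 = 0.11
(x1 IMPLIES x3) AND NOT x1 = min(a, b) on (0.18, 0.11) = 0.11
NOT x5 = 1 − 0.14 = 0.86
NOT x5 OR x2 = max(a, b) on (0.86, 0.96) = 0.96
NOT (NOT x5 OR x2) = 1 − 0.96 = 0.04
((x1 IMPLIES x3) AND NOT x1) AND NOT (NOT x5 OR x2) = min(a, b) on (0.11, 0.04) = 0.04

0.04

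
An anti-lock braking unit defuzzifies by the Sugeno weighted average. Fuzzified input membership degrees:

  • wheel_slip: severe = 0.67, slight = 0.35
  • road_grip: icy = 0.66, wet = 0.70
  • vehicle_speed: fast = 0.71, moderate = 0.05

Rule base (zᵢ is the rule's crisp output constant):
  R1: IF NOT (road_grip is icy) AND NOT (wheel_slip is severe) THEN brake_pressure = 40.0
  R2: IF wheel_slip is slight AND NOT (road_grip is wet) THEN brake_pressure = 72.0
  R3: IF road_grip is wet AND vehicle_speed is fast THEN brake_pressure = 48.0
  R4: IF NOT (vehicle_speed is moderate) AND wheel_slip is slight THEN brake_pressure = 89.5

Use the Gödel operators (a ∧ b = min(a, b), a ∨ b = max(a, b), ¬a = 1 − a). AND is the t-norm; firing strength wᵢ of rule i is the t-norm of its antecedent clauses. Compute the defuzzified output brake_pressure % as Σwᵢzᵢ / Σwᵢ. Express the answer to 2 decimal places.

59.36

R1 (z=40.0): ¬icy=1−0.66=0.34, ¬severe=1−0.67=0.33; AND[min(a, b)] → w = 0.33
R2 (z=72.0): slight=0.35, ¬wet=1−0.70=0.30; AND[min(a, b)] → w = 0.30
R3 (z=48.0): wet=0.70, fast=0.71; AND[min(a, b)] → w = 0.70
R4 (z=89.5): ¬moderate=1−0.05=0.95, slight=0.35; AND[min(a, b)] → w = 0.35
Weighted average = (0.33·40.0 + 0.30·72.0 + 0.70·48.0 + 0.35·89.5) / (0.33 + 0.30 + 0.70 + 0.35)
  = 99.7250 / 1.6800 = 59.36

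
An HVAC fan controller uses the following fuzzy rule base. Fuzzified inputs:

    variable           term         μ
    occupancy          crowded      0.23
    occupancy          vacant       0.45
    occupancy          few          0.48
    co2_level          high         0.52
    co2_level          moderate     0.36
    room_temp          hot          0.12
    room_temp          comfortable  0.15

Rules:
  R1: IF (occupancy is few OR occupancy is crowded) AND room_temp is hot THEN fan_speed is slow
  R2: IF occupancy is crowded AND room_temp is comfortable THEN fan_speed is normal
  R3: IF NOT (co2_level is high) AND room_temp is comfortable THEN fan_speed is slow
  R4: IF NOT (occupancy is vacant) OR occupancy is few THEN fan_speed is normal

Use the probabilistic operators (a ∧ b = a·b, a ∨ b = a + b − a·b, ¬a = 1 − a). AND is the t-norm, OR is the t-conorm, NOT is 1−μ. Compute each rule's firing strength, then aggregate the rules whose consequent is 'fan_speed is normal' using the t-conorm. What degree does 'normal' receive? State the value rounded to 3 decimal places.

0.774

R1: (few=0.48 OR crowded=0.23) = 0.5996; AND[a·b] with hot=0.12 → w = 0.0720
R2: crowded=0.23, comfortable=0.15; AND[a·b] → w = 0.0345
R3: ¬high=1−0.52=0.48, comfortable=0.15; AND[a·b] → w = 0.0720
R4: ¬vacant=1−0.45=0.55, few=0.48; OR[a + b − a·b] → w = 0.7660
Rules with consequent 'normal': {R2, R4} → strengths 0.0345, 0.7660
Aggregate via t-conorm [a + b − a·b]: 0.7741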